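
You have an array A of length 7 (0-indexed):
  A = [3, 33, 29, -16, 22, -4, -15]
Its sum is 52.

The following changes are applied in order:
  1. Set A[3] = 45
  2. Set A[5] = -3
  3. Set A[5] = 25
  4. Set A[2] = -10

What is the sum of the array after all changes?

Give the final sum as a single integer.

Answer: 103

Derivation:
Initial sum: 52
Change 1: A[3] -16 -> 45, delta = 61, sum = 113
Change 2: A[5] -4 -> -3, delta = 1, sum = 114
Change 3: A[5] -3 -> 25, delta = 28, sum = 142
Change 4: A[2] 29 -> -10, delta = -39, sum = 103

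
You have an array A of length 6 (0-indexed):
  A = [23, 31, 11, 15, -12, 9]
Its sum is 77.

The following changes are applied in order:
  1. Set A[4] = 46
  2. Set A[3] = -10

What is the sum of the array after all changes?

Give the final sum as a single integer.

Initial sum: 77
Change 1: A[4] -12 -> 46, delta = 58, sum = 135
Change 2: A[3] 15 -> -10, delta = -25, sum = 110

Answer: 110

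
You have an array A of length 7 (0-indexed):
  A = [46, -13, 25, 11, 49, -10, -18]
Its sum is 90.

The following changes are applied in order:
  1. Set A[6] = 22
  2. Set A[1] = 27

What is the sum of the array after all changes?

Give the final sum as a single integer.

Answer: 170

Derivation:
Initial sum: 90
Change 1: A[6] -18 -> 22, delta = 40, sum = 130
Change 2: A[1] -13 -> 27, delta = 40, sum = 170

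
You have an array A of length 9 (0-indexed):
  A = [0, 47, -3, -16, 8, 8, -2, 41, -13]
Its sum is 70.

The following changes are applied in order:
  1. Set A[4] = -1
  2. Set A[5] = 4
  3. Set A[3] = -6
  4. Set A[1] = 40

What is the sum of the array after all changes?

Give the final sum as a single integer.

Answer: 60

Derivation:
Initial sum: 70
Change 1: A[4] 8 -> -1, delta = -9, sum = 61
Change 2: A[5] 8 -> 4, delta = -4, sum = 57
Change 3: A[3] -16 -> -6, delta = 10, sum = 67
Change 4: A[1] 47 -> 40, delta = -7, sum = 60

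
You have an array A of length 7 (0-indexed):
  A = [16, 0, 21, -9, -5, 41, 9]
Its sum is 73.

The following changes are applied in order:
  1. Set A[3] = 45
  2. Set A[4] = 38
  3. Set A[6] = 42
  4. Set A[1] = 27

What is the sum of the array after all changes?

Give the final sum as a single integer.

Answer: 230

Derivation:
Initial sum: 73
Change 1: A[3] -9 -> 45, delta = 54, sum = 127
Change 2: A[4] -5 -> 38, delta = 43, sum = 170
Change 3: A[6] 9 -> 42, delta = 33, sum = 203
Change 4: A[1] 0 -> 27, delta = 27, sum = 230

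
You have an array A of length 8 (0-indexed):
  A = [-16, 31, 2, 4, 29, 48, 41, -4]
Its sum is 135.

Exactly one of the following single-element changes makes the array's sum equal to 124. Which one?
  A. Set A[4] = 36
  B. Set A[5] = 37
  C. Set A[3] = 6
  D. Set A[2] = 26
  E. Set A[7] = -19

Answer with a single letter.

Option A: A[4] 29->36, delta=7, new_sum=135+(7)=142
Option B: A[5] 48->37, delta=-11, new_sum=135+(-11)=124 <-- matches target
Option C: A[3] 4->6, delta=2, new_sum=135+(2)=137
Option D: A[2] 2->26, delta=24, new_sum=135+(24)=159
Option E: A[7] -4->-19, delta=-15, new_sum=135+(-15)=120

Answer: B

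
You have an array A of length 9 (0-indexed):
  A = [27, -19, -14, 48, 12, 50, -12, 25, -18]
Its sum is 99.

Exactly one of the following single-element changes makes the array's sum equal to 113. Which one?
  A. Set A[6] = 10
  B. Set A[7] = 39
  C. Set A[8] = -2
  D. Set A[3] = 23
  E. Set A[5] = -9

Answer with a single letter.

Option A: A[6] -12->10, delta=22, new_sum=99+(22)=121
Option B: A[7] 25->39, delta=14, new_sum=99+(14)=113 <-- matches target
Option C: A[8] -18->-2, delta=16, new_sum=99+(16)=115
Option D: A[3] 48->23, delta=-25, new_sum=99+(-25)=74
Option E: A[5] 50->-9, delta=-59, new_sum=99+(-59)=40

Answer: B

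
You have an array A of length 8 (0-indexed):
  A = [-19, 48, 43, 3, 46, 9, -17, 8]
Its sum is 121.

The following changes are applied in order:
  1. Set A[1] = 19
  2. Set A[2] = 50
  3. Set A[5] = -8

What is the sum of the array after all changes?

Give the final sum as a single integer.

Answer: 82

Derivation:
Initial sum: 121
Change 1: A[1] 48 -> 19, delta = -29, sum = 92
Change 2: A[2] 43 -> 50, delta = 7, sum = 99
Change 3: A[5] 9 -> -8, delta = -17, sum = 82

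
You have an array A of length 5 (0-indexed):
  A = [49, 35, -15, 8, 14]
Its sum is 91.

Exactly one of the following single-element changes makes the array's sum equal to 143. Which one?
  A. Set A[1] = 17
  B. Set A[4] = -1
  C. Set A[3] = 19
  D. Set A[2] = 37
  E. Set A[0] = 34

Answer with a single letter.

Answer: D

Derivation:
Option A: A[1] 35->17, delta=-18, new_sum=91+(-18)=73
Option B: A[4] 14->-1, delta=-15, new_sum=91+(-15)=76
Option C: A[3] 8->19, delta=11, new_sum=91+(11)=102
Option D: A[2] -15->37, delta=52, new_sum=91+(52)=143 <-- matches target
Option E: A[0] 49->34, delta=-15, new_sum=91+(-15)=76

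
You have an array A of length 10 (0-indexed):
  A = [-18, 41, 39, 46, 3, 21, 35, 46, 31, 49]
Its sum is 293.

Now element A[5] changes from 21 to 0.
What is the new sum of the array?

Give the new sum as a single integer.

Answer: 272

Derivation:
Old value at index 5: 21
New value at index 5: 0
Delta = 0 - 21 = -21
New sum = old_sum + delta = 293 + (-21) = 272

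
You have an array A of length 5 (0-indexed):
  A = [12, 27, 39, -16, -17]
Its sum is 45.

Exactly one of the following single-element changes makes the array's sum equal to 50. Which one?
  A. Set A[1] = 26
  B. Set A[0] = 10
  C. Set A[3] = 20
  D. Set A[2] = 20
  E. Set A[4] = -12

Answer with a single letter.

Option A: A[1] 27->26, delta=-1, new_sum=45+(-1)=44
Option B: A[0] 12->10, delta=-2, new_sum=45+(-2)=43
Option C: A[3] -16->20, delta=36, new_sum=45+(36)=81
Option D: A[2] 39->20, delta=-19, new_sum=45+(-19)=26
Option E: A[4] -17->-12, delta=5, new_sum=45+(5)=50 <-- matches target

Answer: E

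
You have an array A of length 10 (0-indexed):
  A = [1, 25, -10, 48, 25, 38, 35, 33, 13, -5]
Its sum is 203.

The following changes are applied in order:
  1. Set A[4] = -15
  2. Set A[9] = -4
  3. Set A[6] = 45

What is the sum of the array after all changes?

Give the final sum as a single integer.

Answer: 174

Derivation:
Initial sum: 203
Change 1: A[4] 25 -> -15, delta = -40, sum = 163
Change 2: A[9] -5 -> -4, delta = 1, sum = 164
Change 3: A[6] 35 -> 45, delta = 10, sum = 174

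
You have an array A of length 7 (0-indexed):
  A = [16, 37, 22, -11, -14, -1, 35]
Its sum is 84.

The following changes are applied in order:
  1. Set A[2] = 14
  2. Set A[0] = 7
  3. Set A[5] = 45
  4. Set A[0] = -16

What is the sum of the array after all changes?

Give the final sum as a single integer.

Answer: 90

Derivation:
Initial sum: 84
Change 1: A[2] 22 -> 14, delta = -8, sum = 76
Change 2: A[0] 16 -> 7, delta = -9, sum = 67
Change 3: A[5] -1 -> 45, delta = 46, sum = 113
Change 4: A[0] 7 -> -16, delta = -23, sum = 90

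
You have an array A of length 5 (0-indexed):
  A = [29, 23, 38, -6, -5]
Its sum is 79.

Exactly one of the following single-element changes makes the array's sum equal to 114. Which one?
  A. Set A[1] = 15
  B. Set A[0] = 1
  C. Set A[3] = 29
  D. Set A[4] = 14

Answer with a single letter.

Option A: A[1] 23->15, delta=-8, new_sum=79+(-8)=71
Option B: A[0] 29->1, delta=-28, new_sum=79+(-28)=51
Option C: A[3] -6->29, delta=35, new_sum=79+(35)=114 <-- matches target
Option D: A[4] -5->14, delta=19, new_sum=79+(19)=98

Answer: C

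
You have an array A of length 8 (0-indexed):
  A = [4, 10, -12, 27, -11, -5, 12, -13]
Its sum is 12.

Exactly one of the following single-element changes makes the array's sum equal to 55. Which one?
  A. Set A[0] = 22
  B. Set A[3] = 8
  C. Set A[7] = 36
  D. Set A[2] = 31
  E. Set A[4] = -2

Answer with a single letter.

Answer: D

Derivation:
Option A: A[0] 4->22, delta=18, new_sum=12+(18)=30
Option B: A[3] 27->8, delta=-19, new_sum=12+(-19)=-7
Option C: A[7] -13->36, delta=49, new_sum=12+(49)=61
Option D: A[2] -12->31, delta=43, new_sum=12+(43)=55 <-- matches target
Option E: A[4] -11->-2, delta=9, new_sum=12+(9)=21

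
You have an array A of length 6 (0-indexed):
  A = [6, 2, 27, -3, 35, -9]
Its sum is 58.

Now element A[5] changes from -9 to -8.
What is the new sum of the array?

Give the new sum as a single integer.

Answer: 59

Derivation:
Old value at index 5: -9
New value at index 5: -8
Delta = -8 - -9 = 1
New sum = old_sum + delta = 58 + (1) = 59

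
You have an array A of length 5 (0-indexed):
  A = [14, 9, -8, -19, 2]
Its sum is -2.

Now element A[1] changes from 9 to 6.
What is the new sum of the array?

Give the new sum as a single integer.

Answer: -5

Derivation:
Old value at index 1: 9
New value at index 1: 6
Delta = 6 - 9 = -3
New sum = old_sum + delta = -2 + (-3) = -5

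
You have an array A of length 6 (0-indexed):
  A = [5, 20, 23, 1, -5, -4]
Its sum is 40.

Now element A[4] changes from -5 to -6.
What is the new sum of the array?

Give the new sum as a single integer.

Old value at index 4: -5
New value at index 4: -6
Delta = -6 - -5 = -1
New sum = old_sum + delta = 40 + (-1) = 39

Answer: 39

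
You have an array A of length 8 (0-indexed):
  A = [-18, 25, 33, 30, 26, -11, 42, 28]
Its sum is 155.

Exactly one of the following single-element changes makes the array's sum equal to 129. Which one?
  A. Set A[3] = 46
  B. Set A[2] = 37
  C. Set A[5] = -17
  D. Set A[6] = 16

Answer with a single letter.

Option A: A[3] 30->46, delta=16, new_sum=155+(16)=171
Option B: A[2] 33->37, delta=4, new_sum=155+(4)=159
Option C: A[5] -11->-17, delta=-6, new_sum=155+(-6)=149
Option D: A[6] 42->16, delta=-26, new_sum=155+(-26)=129 <-- matches target

Answer: D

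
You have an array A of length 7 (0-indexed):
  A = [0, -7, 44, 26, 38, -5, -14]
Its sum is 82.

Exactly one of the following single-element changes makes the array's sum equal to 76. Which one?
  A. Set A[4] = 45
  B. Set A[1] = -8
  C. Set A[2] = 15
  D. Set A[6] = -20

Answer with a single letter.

Answer: D

Derivation:
Option A: A[4] 38->45, delta=7, new_sum=82+(7)=89
Option B: A[1] -7->-8, delta=-1, new_sum=82+(-1)=81
Option C: A[2] 44->15, delta=-29, new_sum=82+(-29)=53
Option D: A[6] -14->-20, delta=-6, new_sum=82+(-6)=76 <-- matches target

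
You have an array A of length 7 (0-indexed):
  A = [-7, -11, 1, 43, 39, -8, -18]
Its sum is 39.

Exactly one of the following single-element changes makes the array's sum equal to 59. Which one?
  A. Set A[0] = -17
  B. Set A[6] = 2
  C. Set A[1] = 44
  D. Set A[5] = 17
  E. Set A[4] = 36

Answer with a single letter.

Answer: B

Derivation:
Option A: A[0] -7->-17, delta=-10, new_sum=39+(-10)=29
Option B: A[6] -18->2, delta=20, new_sum=39+(20)=59 <-- matches target
Option C: A[1] -11->44, delta=55, new_sum=39+(55)=94
Option D: A[5] -8->17, delta=25, new_sum=39+(25)=64
Option E: A[4] 39->36, delta=-3, new_sum=39+(-3)=36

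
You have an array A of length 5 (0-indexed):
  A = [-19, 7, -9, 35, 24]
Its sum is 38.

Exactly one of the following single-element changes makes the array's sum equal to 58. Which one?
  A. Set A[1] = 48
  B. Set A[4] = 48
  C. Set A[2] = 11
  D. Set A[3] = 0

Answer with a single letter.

Option A: A[1] 7->48, delta=41, new_sum=38+(41)=79
Option B: A[4] 24->48, delta=24, new_sum=38+(24)=62
Option C: A[2] -9->11, delta=20, new_sum=38+(20)=58 <-- matches target
Option D: A[3] 35->0, delta=-35, new_sum=38+(-35)=3

Answer: C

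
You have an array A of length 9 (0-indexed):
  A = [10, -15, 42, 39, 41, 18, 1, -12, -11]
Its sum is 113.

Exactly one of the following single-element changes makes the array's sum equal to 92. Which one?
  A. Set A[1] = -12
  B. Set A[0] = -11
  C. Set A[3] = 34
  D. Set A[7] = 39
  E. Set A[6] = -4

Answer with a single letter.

Option A: A[1] -15->-12, delta=3, new_sum=113+(3)=116
Option B: A[0] 10->-11, delta=-21, new_sum=113+(-21)=92 <-- matches target
Option C: A[3] 39->34, delta=-5, new_sum=113+(-5)=108
Option D: A[7] -12->39, delta=51, new_sum=113+(51)=164
Option E: A[6] 1->-4, delta=-5, new_sum=113+(-5)=108

Answer: B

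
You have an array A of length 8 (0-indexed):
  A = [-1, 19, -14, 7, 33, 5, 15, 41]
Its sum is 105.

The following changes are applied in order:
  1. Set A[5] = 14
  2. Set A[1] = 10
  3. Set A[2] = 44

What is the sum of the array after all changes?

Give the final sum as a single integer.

Answer: 163

Derivation:
Initial sum: 105
Change 1: A[5] 5 -> 14, delta = 9, sum = 114
Change 2: A[1] 19 -> 10, delta = -9, sum = 105
Change 3: A[2] -14 -> 44, delta = 58, sum = 163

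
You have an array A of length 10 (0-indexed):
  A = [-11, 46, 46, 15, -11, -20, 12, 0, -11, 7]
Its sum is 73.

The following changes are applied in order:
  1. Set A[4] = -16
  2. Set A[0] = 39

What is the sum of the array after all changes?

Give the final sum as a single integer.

Answer: 118

Derivation:
Initial sum: 73
Change 1: A[4] -11 -> -16, delta = -5, sum = 68
Change 2: A[0] -11 -> 39, delta = 50, sum = 118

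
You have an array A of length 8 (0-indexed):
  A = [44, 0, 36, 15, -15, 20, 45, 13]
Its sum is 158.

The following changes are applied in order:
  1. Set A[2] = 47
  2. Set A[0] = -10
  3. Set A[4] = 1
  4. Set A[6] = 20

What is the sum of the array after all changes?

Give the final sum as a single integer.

Answer: 106

Derivation:
Initial sum: 158
Change 1: A[2] 36 -> 47, delta = 11, sum = 169
Change 2: A[0] 44 -> -10, delta = -54, sum = 115
Change 3: A[4] -15 -> 1, delta = 16, sum = 131
Change 4: A[6] 45 -> 20, delta = -25, sum = 106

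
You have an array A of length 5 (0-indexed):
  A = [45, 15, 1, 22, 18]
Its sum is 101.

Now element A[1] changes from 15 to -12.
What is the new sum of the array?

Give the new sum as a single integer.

Old value at index 1: 15
New value at index 1: -12
Delta = -12 - 15 = -27
New sum = old_sum + delta = 101 + (-27) = 74

Answer: 74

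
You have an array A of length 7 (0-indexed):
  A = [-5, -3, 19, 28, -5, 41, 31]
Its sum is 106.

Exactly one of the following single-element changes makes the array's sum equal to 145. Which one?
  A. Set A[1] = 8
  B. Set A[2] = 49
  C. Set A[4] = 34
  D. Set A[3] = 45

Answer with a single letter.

Option A: A[1] -3->8, delta=11, new_sum=106+(11)=117
Option B: A[2] 19->49, delta=30, new_sum=106+(30)=136
Option C: A[4] -5->34, delta=39, new_sum=106+(39)=145 <-- matches target
Option D: A[3] 28->45, delta=17, new_sum=106+(17)=123

Answer: C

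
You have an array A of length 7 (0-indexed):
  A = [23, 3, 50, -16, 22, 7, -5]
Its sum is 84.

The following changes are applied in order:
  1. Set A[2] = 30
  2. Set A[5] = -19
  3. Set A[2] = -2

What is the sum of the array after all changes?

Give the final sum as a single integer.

Answer: 6

Derivation:
Initial sum: 84
Change 1: A[2] 50 -> 30, delta = -20, sum = 64
Change 2: A[5] 7 -> -19, delta = -26, sum = 38
Change 3: A[2] 30 -> -2, delta = -32, sum = 6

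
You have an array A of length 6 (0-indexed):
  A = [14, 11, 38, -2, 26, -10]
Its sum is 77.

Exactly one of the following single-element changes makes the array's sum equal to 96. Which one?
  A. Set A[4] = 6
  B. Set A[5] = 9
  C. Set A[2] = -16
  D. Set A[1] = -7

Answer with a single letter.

Answer: B

Derivation:
Option A: A[4] 26->6, delta=-20, new_sum=77+(-20)=57
Option B: A[5] -10->9, delta=19, new_sum=77+(19)=96 <-- matches target
Option C: A[2] 38->-16, delta=-54, new_sum=77+(-54)=23
Option D: A[1] 11->-7, delta=-18, new_sum=77+(-18)=59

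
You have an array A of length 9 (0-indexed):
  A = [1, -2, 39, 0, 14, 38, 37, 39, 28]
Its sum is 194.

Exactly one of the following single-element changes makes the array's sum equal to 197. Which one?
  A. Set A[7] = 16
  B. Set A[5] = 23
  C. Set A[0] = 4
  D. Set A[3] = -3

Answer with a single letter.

Option A: A[7] 39->16, delta=-23, new_sum=194+(-23)=171
Option B: A[5] 38->23, delta=-15, new_sum=194+(-15)=179
Option C: A[0] 1->4, delta=3, new_sum=194+(3)=197 <-- matches target
Option D: A[3] 0->-3, delta=-3, new_sum=194+(-3)=191

Answer: C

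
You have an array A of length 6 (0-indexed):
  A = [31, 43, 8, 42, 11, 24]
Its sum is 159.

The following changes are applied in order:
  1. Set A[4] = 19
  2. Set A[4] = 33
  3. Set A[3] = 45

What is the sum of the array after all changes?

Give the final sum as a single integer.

Initial sum: 159
Change 1: A[4] 11 -> 19, delta = 8, sum = 167
Change 2: A[4] 19 -> 33, delta = 14, sum = 181
Change 3: A[3] 42 -> 45, delta = 3, sum = 184

Answer: 184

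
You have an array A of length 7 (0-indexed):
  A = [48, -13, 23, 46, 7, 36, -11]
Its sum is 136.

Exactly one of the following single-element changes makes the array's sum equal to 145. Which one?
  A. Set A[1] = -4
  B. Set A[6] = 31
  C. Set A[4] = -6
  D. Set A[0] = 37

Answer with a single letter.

Answer: A

Derivation:
Option A: A[1] -13->-4, delta=9, new_sum=136+(9)=145 <-- matches target
Option B: A[6] -11->31, delta=42, new_sum=136+(42)=178
Option C: A[4] 7->-6, delta=-13, new_sum=136+(-13)=123
Option D: A[0] 48->37, delta=-11, new_sum=136+(-11)=125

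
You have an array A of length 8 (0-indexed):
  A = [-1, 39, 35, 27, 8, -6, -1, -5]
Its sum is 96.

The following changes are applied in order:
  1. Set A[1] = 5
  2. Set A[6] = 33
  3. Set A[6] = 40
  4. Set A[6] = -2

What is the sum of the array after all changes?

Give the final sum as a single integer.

Answer: 61

Derivation:
Initial sum: 96
Change 1: A[1] 39 -> 5, delta = -34, sum = 62
Change 2: A[6] -1 -> 33, delta = 34, sum = 96
Change 3: A[6] 33 -> 40, delta = 7, sum = 103
Change 4: A[6] 40 -> -2, delta = -42, sum = 61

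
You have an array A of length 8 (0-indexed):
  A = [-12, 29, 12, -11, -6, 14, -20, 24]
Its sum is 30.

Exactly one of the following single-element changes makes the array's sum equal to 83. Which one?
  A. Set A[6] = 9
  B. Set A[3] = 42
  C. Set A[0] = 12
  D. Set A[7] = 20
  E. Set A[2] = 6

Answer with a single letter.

Option A: A[6] -20->9, delta=29, new_sum=30+(29)=59
Option B: A[3] -11->42, delta=53, new_sum=30+(53)=83 <-- matches target
Option C: A[0] -12->12, delta=24, new_sum=30+(24)=54
Option D: A[7] 24->20, delta=-4, new_sum=30+(-4)=26
Option E: A[2] 12->6, delta=-6, new_sum=30+(-6)=24

Answer: B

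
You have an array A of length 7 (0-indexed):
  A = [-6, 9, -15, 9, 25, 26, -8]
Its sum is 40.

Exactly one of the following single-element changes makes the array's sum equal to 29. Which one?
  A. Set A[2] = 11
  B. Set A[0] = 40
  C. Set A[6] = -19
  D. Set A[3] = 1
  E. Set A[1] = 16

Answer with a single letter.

Option A: A[2] -15->11, delta=26, new_sum=40+(26)=66
Option B: A[0] -6->40, delta=46, new_sum=40+(46)=86
Option C: A[6] -8->-19, delta=-11, new_sum=40+(-11)=29 <-- matches target
Option D: A[3] 9->1, delta=-8, new_sum=40+(-8)=32
Option E: A[1] 9->16, delta=7, new_sum=40+(7)=47

Answer: C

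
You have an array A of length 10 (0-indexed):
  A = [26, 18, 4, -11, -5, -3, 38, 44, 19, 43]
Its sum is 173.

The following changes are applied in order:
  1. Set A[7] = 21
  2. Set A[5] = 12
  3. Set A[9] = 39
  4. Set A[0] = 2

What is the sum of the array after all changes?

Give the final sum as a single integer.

Initial sum: 173
Change 1: A[7] 44 -> 21, delta = -23, sum = 150
Change 2: A[5] -3 -> 12, delta = 15, sum = 165
Change 3: A[9] 43 -> 39, delta = -4, sum = 161
Change 4: A[0] 26 -> 2, delta = -24, sum = 137

Answer: 137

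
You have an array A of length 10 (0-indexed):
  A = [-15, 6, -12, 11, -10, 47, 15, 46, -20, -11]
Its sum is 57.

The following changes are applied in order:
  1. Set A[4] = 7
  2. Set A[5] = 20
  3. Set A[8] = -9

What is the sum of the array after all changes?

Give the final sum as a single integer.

Initial sum: 57
Change 1: A[4] -10 -> 7, delta = 17, sum = 74
Change 2: A[5] 47 -> 20, delta = -27, sum = 47
Change 3: A[8] -20 -> -9, delta = 11, sum = 58

Answer: 58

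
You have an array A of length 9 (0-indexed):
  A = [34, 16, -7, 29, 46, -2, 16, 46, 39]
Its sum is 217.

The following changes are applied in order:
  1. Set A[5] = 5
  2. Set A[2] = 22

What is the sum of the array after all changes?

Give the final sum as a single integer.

Initial sum: 217
Change 1: A[5] -2 -> 5, delta = 7, sum = 224
Change 2: A[2] -7 -> 22, delta = 29, sum = 253

Answer: 253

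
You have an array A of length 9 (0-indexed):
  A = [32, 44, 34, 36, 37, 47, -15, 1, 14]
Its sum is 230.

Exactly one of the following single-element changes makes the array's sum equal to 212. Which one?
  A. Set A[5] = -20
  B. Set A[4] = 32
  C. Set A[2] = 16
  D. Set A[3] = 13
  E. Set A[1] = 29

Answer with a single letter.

Answer: C

Derivation:
Option A: A[5] 47->-20, delta=-67, new_sum=230+(-67)=163
Option B: A[4] 37->32, delta=-5, new_sum=230+(-5)=225
Option C: A[2] 34->16, delta=-18, new_sum=230+(-18)=212 <-- matches target
Option D: A[3] 36->13, delta=-23, new_sum=230+(-23)=207
Option E: A[1] 44->29, delta=-15, new_sum=230+(-15)=215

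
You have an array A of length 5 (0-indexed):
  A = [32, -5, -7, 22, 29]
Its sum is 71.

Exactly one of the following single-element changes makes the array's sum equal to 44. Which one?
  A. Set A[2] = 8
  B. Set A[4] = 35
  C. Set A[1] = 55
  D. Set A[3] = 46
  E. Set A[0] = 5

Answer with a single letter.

Option A: A[2] -7->8, delta=15, new_sum=71+(15)=86
Option B: A[4] 29->35, delta=6, new_sum=71+(6)=77
Option C: A[1] -5->55, delta=60, new_sum=71+(60)=131
Option D: A[3] 22->46, delta=24, new_sum=71+(24)=95
Option E: A[0] 32->5, delta=-27, new_sum=71+(-27)=44 <-- matches target

Answer: E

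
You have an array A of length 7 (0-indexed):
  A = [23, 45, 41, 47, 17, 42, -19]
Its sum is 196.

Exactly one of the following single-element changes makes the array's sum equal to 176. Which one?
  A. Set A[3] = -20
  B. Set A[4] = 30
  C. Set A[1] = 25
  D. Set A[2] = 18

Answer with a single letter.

Option A: A[3] 47->-20, delta=-67, new_sum=196+(-67)=129
Option B: A[4] 17->30, delta=13, new_sum=196+(13)=209
Option C: A[1] 45->25, delta=-20, new_sum=196+(-20)=176 <-- matches target
Option D: A[2] 41->18, delta=-23, new_sum=196+(-23)=173

Answer: C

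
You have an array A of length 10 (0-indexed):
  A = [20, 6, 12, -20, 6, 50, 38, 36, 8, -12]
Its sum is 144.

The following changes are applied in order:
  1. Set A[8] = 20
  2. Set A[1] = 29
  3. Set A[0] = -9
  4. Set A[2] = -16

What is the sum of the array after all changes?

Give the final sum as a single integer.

Initial sum: 144
Change 1: A[8] 8 -> 20, delta = 12, sum = 156
Change 2: A[1] 6 -> 29, delta = 23, sum = 179
Change 3: A[0] 20 -> -9, delta = -29, sum = 150
Change 4: A[2] 12 -> -16, delta = -28, sum = 122

Answer: 122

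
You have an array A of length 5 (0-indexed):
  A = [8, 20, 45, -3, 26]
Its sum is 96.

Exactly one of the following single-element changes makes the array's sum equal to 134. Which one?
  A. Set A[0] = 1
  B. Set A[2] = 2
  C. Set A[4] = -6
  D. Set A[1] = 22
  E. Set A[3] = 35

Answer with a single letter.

Answer: E

Derivation:
Option A: A[0] 8->1, delta=-7, new_sum=96+(-7)=89
Option B: A[2] 45->2, delta=-43, new_sum=96+(-43)=53
Option C: A[4] 26->-6, delta=-32, new_sum=96+(-32)=64
Option D: A[1] 20->22, delta=2, new_sum=96+(2)=98
Option E: A[3] -3->35, delta=38, new_sum=96+(38)=134 <-- matches target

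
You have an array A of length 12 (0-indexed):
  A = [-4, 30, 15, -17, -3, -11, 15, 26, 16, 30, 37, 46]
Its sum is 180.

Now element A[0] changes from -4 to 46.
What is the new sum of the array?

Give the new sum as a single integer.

Answer: 230

Derivation:
Old value at index 0: -4
New value at index 0: 46
Delta = 46 - -4 = 50
New sum = old_sum + delta = 180 + (50) = 230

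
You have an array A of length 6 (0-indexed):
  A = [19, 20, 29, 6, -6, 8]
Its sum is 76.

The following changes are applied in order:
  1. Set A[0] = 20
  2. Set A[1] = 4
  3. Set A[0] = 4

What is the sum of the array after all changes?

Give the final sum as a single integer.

Initial sum: 76
Change 1: A[0] 19 -> 20, delta = 1, sum = 77
Change 2: A[1] 20 -> 4, delta = -16, sum = 61
Change 3: A[0] 20 -> 4, delta = -16, sum = 45

Answer: 45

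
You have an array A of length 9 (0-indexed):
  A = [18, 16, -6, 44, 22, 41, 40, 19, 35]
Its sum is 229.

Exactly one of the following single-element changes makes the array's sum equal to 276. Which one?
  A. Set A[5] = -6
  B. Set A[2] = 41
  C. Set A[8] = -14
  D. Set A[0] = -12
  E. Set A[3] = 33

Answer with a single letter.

Answer: B

Derivation:
Option A: A[5] 41->-6, delta=-47, new_sum=229+(-47)=182
Option B: A[2] -6->41, delta=47, new_sum=229+(47)=276 <-- matches target
Option C: A[8] 35->-14, delta=-49, new_sum=229+(-49)=180
Option D: A[0] 18->-12, delta=-30, new_sum=229+(-30)=199
Option E: A[3] 44->33, delta=-11, new_sum=229+(-11)=218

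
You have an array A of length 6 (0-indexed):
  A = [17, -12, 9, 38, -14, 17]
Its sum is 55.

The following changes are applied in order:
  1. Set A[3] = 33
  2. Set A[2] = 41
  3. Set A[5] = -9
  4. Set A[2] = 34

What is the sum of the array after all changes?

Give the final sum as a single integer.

Answer: 49

Derivation:
Initial sum: 55
Change 1: A[3] 38 -> 33, delta = -5, sum = 50
Change 2: A[2] 9 -> 41, delta = 32, sum = 82
Change 3: A[5] 17 -> -9, delta = -26, sum = 56
Change 4: A[2] 41 -> 34, delta = -7, sum = 49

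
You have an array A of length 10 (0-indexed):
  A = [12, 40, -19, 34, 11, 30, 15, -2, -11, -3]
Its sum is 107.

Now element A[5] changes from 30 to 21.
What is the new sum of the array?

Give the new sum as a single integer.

Old value at index 5: 30
New value at index 5: 21
Delta = 21 - 30 = -9
New sum = old_sum + delta = 107 + (-9) = 98

Answer: 98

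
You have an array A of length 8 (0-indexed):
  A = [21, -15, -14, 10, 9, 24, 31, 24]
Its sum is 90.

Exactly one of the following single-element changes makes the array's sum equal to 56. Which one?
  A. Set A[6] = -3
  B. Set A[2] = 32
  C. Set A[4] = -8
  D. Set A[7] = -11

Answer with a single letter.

Answer: A

Derivation:
Option A: A[6] 31->-3, delta=-34, new_sum=90+(-34)=56 <-- matches target
Option B: A[2] -14->32, delta=46, new_sum=90+(46)=136
Option C: A[4] 9->-8, delta=-17, new_sum=90+(-17)=73
Option D: A[7] 24->-11, delta=-35, new_sum=90+(-35)=55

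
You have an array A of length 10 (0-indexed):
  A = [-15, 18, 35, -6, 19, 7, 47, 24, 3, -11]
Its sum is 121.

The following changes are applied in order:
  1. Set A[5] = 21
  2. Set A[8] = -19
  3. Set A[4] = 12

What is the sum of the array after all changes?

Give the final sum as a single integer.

Initial sum: 121
Change 1: A[5] 7 -> 21, delta = 14, sum = 135
Change 2: A[8] 3 -> -19, delta = -22, sum = 113
Change 3: A[4] 19 -> 12, delta = -7, sum = 106

Answer: 106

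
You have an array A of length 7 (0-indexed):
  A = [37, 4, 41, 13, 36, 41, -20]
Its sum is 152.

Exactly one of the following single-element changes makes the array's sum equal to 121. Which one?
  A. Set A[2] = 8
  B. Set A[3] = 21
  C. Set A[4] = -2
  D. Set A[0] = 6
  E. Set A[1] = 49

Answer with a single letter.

Option A: A[2] 41->8, delta=-33, new_sum=152+(-33)=119
Option B: A[3] 13->21, delta=8, new_sum=152+(8)=160
Option C: A[4] 36->-2, delta=-38, new_sum=152+(-38)=114
Option D: A[0] 37->6, delta=-31, new_sum=152+(-31)=121 <-- matches target
Option E: A[1] 4->49, delta=45, new_sum=152+(45)=197

Answer: D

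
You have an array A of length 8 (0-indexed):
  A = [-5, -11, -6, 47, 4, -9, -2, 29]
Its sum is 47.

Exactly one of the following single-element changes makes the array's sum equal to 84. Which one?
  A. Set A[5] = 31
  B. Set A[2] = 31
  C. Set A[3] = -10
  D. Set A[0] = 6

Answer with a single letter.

Answer: B

Derivation:
Option A: A[5] -9->31, delta=40, new_sum=47+(40)=87
Option B: A[2] -6->31, delta=37, new_sum=47+(37)=84 <-- matches target
Option C: A[3] 47->-10, delta=-57, new_sum=47+(-57)=-10
Option D: A[0] -5->6, delta=11, new_sum=47+(11)=58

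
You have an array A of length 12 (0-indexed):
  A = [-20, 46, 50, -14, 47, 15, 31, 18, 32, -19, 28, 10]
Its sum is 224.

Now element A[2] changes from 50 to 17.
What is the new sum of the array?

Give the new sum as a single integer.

Answer: 191

Derivation:
Old value at index 2: 50
New value at index 2: 17
Delta = 17 - 50 = -33
New sum = old_sum + delta = 224 + (-33) = 191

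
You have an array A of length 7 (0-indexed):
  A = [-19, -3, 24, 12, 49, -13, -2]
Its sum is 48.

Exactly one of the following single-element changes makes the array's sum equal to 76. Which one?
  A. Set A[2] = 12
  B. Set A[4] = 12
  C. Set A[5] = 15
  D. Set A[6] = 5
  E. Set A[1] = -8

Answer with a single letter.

Answer: C

Derivation:
Option A: A[2] 24->12, delta=-12, new_sum=48+(-12)=36
Option B: A[4] 49->12, delta=-37, new_sum=48+(-37)=11
Option C: A[5] -13->15, delta=28, new_sum=48+(28)=76 <-- matches target
Option D: A[6] -2->5, delta=7, new_sum=48+(7)=55
Option E: A[1] -3->-8, delta=-5, new_sum=48+(-5)=43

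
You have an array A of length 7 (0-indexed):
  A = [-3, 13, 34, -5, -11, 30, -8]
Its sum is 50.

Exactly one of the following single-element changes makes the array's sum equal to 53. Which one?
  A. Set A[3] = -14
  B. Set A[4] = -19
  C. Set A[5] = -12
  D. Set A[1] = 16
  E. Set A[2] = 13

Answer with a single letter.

Option A: A[3] -5->-14, delta=-9, new_sum=50+(-9)=41
Option B: A[4] -11->-19, delta=-8, new_sum=50+(-8)=42
Option C: A[5] 30->-12, delta=-42, new_sum=50+(-42)=8
Option D: A[1] 13->16, delta=3, new_sum=50+(3)=53 <-- matches target
Option E: A[2] 34->13, delta=-21, new_sum=50+(-21)=29

Answer: D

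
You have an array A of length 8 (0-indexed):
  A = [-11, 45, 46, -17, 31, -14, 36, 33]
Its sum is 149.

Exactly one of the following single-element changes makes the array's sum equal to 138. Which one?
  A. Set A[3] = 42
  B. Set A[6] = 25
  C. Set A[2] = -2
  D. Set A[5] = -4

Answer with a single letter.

Option A: A[3] -17->42, delta=59, new_sum=149+(59)=208
Option B: A[6] 36->25, delta=-11, new_sum=149+(-11)=138 <-- matches target
Option C: A[2] 46->-2, delta=-48, new_sum=149+(-48)=101
Option D: A[5] -14->-4, delta=10, new_sum=149+(10)=159

Answer: B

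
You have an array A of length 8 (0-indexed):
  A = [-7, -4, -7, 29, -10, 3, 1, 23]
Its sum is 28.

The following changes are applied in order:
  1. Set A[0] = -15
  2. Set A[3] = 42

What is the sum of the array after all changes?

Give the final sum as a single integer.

Answer: 33

Derivation:
Initial sum: 28
Change 1: A[0] -7 -> -15, delta = -8, sum = 20
Change 2: A[3] 29 -> 42, delta = 13, sum = 33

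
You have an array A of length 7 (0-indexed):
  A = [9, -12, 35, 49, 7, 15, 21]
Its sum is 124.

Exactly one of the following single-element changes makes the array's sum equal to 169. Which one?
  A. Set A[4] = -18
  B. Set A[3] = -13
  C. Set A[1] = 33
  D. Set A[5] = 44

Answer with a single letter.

Answer: C

Derivation:
Option A: A[4] 7->-18, delta=-25, new_sum=124+(-25)=99
Option B: A[3] 49->-13, delta=-62, new_sum=124+(-62)=62
Option C: A[1] -12->33, delta=45, new_sum=124+(45)=169 <-- matches target
Option D: A[5] 15->44, delta=29, new_sum=124+(29)=153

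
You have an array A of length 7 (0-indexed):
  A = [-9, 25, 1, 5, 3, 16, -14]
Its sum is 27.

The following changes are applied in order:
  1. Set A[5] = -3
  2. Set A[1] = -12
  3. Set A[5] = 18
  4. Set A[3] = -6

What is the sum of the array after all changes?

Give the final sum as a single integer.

Answer: -19

Derivation:
Initial sum: 27
Change 1: A[5] 16 -> -3, delta = -19, sum = 8
Change 2: A[1] 25 -> -12, delta = -37, sum = -29
Change 3: A[5] -3 -> 18, delta = 21, sum = -8
Change 4: A[3] 5 -> -6, delta = -11, sum = -19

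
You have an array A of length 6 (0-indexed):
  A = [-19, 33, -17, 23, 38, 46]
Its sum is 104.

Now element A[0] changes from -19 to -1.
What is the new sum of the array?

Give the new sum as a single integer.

Old value at index 0: -19
New value at index 0: -1
Delta = -1 - -19 = 18
New sum = old_sum + delta = 104 + (18) = 122

Answer: 122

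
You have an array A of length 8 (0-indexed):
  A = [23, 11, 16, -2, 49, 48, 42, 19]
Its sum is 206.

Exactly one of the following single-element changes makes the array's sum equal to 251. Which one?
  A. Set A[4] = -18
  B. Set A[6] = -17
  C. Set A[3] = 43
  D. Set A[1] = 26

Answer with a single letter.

Option A: A[4] 49->-18, delta=-67, new_sum=206+(-67)=139
Option B: A[6] 42->-17, delta=-59, new_sum=206+(-59)=147
Option C: A[3] -2->43, delta=45, new_sum=206+(45)=251 <-- matches target
Option D: A[1] 11->26, delta=15, new_sum=206+(15)=221

Answer: C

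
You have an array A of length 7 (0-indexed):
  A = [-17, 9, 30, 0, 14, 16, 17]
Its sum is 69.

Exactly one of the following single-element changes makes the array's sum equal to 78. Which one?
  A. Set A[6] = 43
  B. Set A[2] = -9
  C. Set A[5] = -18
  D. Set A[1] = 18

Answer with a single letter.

Option A: A[6] 17->43, delta=26, new_sum=69+(26)=95
Option B: A[2] 30->-9, delta=-39, new_sum=69+(-39)=30
Option C: A[5] 16->-18, delta=-34, new_sum=69+(-34)=35
Option D: A[1] 9->18, delta=9, new_sum=69+(9)=78 <-- matches target

Answer: D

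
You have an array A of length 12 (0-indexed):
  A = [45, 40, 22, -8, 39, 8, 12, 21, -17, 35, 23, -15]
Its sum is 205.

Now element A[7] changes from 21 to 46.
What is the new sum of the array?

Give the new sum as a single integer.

Old value at index 7: 21
New value at index 7: 46
Delta = 46 - 21 = 25
New sum = old_sum + delta = 205 + (25) = 230

Answer: 230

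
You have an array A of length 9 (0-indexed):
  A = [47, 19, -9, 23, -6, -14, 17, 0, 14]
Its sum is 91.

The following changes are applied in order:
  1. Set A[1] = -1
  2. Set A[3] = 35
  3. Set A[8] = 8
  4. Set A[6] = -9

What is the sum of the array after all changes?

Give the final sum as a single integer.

Answer: 51

Derivation:
Initial sum: 91
Change 1: A[1] 19 -> -1, delta = -20, sum = 71
Change 2: A[3] 23 -> 35, delta = 12, sum = 83
Change 3: A[8] 14 -> 8, delta = -6, sum = 77
Change 4: A[6] 17 -> -9, delta = -26, sum = 51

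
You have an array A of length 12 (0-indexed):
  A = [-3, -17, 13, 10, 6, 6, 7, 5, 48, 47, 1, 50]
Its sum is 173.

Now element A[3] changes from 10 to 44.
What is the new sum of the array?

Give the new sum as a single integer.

Old value at index 3: 10
New value at index 3: 44
Delta = 44 - 10 = 34
New sum = old_sum + delta = 173 + (34) = 207

Answer: 207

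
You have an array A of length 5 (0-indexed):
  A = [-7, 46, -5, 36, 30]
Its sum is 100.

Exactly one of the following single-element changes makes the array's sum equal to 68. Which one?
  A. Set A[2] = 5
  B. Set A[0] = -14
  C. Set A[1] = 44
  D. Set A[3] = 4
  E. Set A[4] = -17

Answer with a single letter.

Answer: D

Derivation:
Option A: A[2] -5->5, delta=10, new_sum=100+(10)=110
Option B: A[0] -7->-14, delta=-7, new_sum=100+(-7)=93
Option C: A[1] 46->44, delta=-2, new_sum=100+(-2)=98
Option D: A[3] 36->4, delta=-32, new_sum=100+(-32)=68 <-- matches target
Option E: A[4] 30->-17, delta=-47, new_sum=100+(-47)=53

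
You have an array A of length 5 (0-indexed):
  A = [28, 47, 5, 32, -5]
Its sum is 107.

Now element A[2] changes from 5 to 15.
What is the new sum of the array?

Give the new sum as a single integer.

Old value at index 2: 5
New value at index 2: 15
Delta = 15 - 5 = 10
New sum = old_sum + delta = 107 + (10) = 117

Answer: 117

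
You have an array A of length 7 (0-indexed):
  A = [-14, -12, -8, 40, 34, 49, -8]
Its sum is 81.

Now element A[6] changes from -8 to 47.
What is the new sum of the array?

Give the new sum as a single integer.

Old value at index 6: -8
New value at index 6: 47
Delta = 47 - -8 = 55
New sum = old_sum + delta = 81 + (55) = 136

Answer: 136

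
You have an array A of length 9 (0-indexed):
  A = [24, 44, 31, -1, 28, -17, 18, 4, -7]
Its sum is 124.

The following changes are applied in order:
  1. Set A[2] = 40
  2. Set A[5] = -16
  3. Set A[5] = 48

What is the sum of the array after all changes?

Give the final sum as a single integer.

Answer: 198

Derivation:
Initial sum: 124
Change 1: A[2] 31 -> 40, delta = 9, sum = 133
Change 2: A[5] -17 -> -16, delta = 1, sum = 134
Change 3: A[5] -16 -> 48, delta = 64, sum = 198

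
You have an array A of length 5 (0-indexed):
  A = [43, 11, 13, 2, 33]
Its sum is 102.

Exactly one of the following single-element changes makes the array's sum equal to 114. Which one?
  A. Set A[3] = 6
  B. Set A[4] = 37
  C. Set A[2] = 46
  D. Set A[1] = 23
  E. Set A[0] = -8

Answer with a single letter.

Answer: D

Derivation:
Option A: A[3] 2->6, delta=4, new_sum=102+(4)=106
Option B: A[4] 33->37, delta=4, new_sum=102+(4)=106
Option C: A[2] 13->46, delta=33, new_sum=102+(33)=135
Option D: A[1] 11->23, delta=12, new_sum=102+(12)=114 <-- matches target
Option E: A[0] 43->-8, delta=-51, new_sum=102+(-51)=51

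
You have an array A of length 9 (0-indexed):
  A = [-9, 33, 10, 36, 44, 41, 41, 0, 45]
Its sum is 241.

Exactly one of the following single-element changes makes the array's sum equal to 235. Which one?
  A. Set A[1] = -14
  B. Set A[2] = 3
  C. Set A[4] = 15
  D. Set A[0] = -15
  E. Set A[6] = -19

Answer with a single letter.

Option A: A[1] 33->-14, delta=-47, new_sum=241+(-47)=194
Option B: A[2] 10->3, delta=-7, new_sum=241+(-7)=234
Option C: A[4] 44->15, delta=-29, new_sum=241+(-29)=212
Option D: A[0] -9->-15, delta=-6, new_sum=241+(-6)=235 <-- matches target
Option E: A[6] 41->-19, delta=-60, new_sum=241+(-60)=181

Answer: D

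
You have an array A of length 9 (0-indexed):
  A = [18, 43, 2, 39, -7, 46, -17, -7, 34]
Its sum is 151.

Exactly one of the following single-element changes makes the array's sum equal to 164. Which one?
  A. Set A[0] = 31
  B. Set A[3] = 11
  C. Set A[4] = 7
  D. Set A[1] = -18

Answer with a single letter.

Option A: A[0] 18->31, delta=13, new_sum=151+(13)=164 <-- matches target
Option B: A[3] 39->11, delta=-28, new_sum=151+(-28)=123
Option C: A[4] -7->7, delta=14, new_sum=151+(14)=165
Option D: A[1] 43->-18, delta=-61, new_sum=151+(-61)=90

Answer: A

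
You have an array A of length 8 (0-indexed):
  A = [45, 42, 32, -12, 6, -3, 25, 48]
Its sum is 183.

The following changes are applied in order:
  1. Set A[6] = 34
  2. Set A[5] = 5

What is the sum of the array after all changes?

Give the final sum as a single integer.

Initial sum: 183
Change 1: A[6] 25 -> 34, delta = 9, sum = 192
Change 2: A[5] -3 -> 5, delta = 8, sum = 200

Answer: 200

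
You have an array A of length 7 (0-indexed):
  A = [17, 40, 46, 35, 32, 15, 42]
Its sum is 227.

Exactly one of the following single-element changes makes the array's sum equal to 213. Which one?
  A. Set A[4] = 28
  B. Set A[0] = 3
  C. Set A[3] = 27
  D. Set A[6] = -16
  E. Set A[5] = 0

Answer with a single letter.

Option A: A[4] 32->28, delta=-4, new_sum=227+(-4)=223
Option B: A[0] 17->3, delta=-14, new_sum=227+(-14)=213 <-- matches target
Option C: A[3] 35->27, delta=-8, new_sum=227+(-8)=219
Option D: A[6] 42->-16, delta=-58, new_sum=227+(-58)=169
Option E: A[5] 15->0, delta=-15, new_sum=227+(-15)=212

Answer: B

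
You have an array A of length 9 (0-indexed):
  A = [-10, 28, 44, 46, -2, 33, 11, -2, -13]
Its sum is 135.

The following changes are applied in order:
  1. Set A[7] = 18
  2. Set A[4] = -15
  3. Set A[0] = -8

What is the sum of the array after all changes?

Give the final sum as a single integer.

Initial sum: 135
Change 1: A[7] -2 -> 18, delta = 20, sum = 155
Change 2: A[4] -2 -> -15, delta = -13, sum = 142
Change 3: A[0] -10 -> -8, delta = 2, sum = 144

Answer: 144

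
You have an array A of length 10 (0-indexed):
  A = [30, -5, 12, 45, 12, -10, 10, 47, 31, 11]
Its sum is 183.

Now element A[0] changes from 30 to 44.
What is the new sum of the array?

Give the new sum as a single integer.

Old value at index 0: 30
New value at index 0: 44
Delta = 44 - 30 = 14
New sum = old_sum + delta = 183 + (14) = 197

Answer: 197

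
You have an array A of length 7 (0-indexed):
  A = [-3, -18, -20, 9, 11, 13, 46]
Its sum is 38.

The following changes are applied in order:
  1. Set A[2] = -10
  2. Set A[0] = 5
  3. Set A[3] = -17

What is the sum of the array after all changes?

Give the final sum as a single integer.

Initial sum: 38
Change 1: A[2] -20 -> -10, delta = 10, sum = 48
Change 2: A[0] -3 -> 5, delta = 8, sum = 56
Change 3: A[3] 9 -> -17, delta = -26, sum = 30

Answer: 30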